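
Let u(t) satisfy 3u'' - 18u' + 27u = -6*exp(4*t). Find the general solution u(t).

u = -2*exp(4*t) + C1*exp(3*t) + C2*t*exp(3*t)

Divide through by 3: u'' - 6u' + 9u = -2*exp(4*t).
Characteristic equation r² - 6r + 9 = 0 has discriminant (-6)² - 4·(9) = 0, so r = 3 is a repeated root.
Hence u_h = (C1 + C2*t)*exp(3*t).
Try u_p = A*exp(4*t). Substituting into the equation and dividing by exp(4*t) gives A = -2, so u_p = -2*exp(4*t).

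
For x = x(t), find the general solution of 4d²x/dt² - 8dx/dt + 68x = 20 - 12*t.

x = 79/289 - 3*t/17 + C1*cos(4*t)*exp(t) + C2*exp(t)*sin(4*t)

Divide through by 4: x'' - 2x' + 17x = 5 - 3*t.
Characteristic equation r² - 2r + 17 = 0 has discriminant (-2)² - 4·(17) = -64 < 0, so r = 1 ± 4i.
Hence x_h = C1*cos(4*t)*exp(t) + C2*exp(t)*sin(4*t).
For the particular solution try x_p = A0 + A1*t. Substituting and matching coefficients of each power of t gives A0 = 79/289, A1 = -3/17, so x_p = 79/289 - 3*t/17.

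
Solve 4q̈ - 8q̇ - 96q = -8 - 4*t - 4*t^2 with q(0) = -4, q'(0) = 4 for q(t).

q = 145/1728 - 911*exp(-4*t)/320 - 167*exp(6*t)/135 + t**2/24 + 5*t/144

Divide through by 4: q'' - 2q' - 24q = -2 - t - t^2.
Characteristic equation r² - 2r - 24 = 0 factors as (r + 4)(r - 6) = 0, so r = -4, 6.
Hence q_h = C1*exp(-4*t) + C2*exp(6*t).
For the particular solution try q_p = A0 + A1*t + A2*t^2. Substituting and matching coefficients of each power of t gives A0 = 145/1728, A1 = 5/144, A2 = 1/24, so q_p = 145/1728 + t^2/24 + 5*t/144.
General solution: q = 145/1728 + t^2/24 + 5*t/144 + C1*exp(-4*t) + C2*exp(6*t).
Apply the initial conditions: q(0) = 145/1728 + C1 + C2 = -4 and q'(0) = 5/144 - 4*C1 + 6*C2 = 4. Solving gives C1 = -911/320, C2 = -167/135.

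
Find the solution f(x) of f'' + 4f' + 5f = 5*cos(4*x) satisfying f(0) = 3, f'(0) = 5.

Characteristic equation r² + 4r + 5 = 0 has discriminant (4)² - 4·(5) = -4 < 0, so r = -2 ± i.
Hence f_h = C1*cos(x)*exp(-2*x) + C2*exp(-2*x)*sin(x).
Try f_p = A*cos(4*x) + B*sin(4*x). Substituting and equating the coefficients of cos(4x) and sin(4x) gives A = -55/377, B = 80/377, so f_p = -55*cos(4*x)/377 + 80*sin(4*x)/377.
General solution: f = -55*cos(4*x)/377 + 80*sin(4*x)/377 + C1*cos(x)*exp(-2*x) + C2*exp(-2*x)*sin(x).
Apply the initial conditions: f(0) = -55/377 + C1 = 3 and f'(0) = 320/377 + C2 - 2*C1 = 5. Solving gives C1 = 1186/377, C2 = 3937/377.

f = -55*cos(4*x)/377 + 80*sin(4*x)/377 + 1186*cos(x)*exp(-2*x)/377 + 3937*exp(-2*x)*sin(x)/377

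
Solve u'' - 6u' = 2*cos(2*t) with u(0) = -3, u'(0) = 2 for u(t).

Characteristic equation r² - 6r = 0 factors as (r - 6)r = 0, so r = 6, 0.
Hence u_h = C1*exp(6*t) + C2.
Try u_p = A*cos(2*t) + B*sin(2*t). Substituting and equating the coefficients of cos(2t) and sin(2t) gives A = -1/20, B = -3/20, so u_p = -3*sin(2*t)/20 - cos(2*t)/20.
General solution: u = C2 - 3*sin(2*t)/20 - cos(2*t)/20 + C1*exp(6*t).
Apply the initial conditions: u(0) = -1/20 + C1 + C2 = -3 and u'(0) = -3/10 + 6*C1 = 2. Solving gives C1 = 23/60, C2 = -10/3.

u = -10/3 - 3*sin(2*t)/20 - cos(2*t)/20 + 23*exp(6*t)/60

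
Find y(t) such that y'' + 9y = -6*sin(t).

Characteristic equation r² + 9 = 0 has discriminant (0)² - 4·(9) = -36 < 0, so r = ± 3i.
Hence y_h = C1*cos(3*t) + C2*sin(3*t).
Try y_p = A*cos(t) + B*sin(t). Substituting and equating the coefficients of cos(t) and sin(t) gives A = 0, B = -3/4, so y_p = -3*sin(t)/4.

y = -3*sin(t)/4 + C1*cos(3*t) + C2*sin(3*t)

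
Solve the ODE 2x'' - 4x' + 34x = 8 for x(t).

Divide through by 2: x'' - 2x' + 17x = 4.
Characteristic equation r² - 2r + 17 = 0 has discriminant (-2)² - 4·(17) = -64 < 0, so r = 1 ± 4i.
Hence x_h = C1*cos(4*t)*exp(t) + C2*exp(t)*sin(4*t).
For the particular solution try x_p = A0. Substituting and matching coefficients of each power of t gives A0 = 4/17, so x_p = 4/17.

x = 4/17 + C1*cos(4*t)*exp(t) + C2*exp(t)*sin(4*t)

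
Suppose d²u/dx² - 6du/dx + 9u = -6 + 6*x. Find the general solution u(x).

u = -2/9 + 2*x/3 + C1*exp(3*x) + C2*x*exp(3*x)

Characteristic equation r² - 6r + 9 = 0 has discriminant (-6)² - 4·(9) = 0, so r = 3 is a repeated root.
Hence u_h = (C1 + C2*x)*exp(3*x).
For the particular solution try u_p = A0 + A1*x. Substituting and matching coefficients of each power of x gives A0 = -2/9, A1 = 2/3, so u_p = -2/9 + 2*x/3.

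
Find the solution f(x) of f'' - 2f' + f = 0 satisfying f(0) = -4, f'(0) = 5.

Characteristic equation r² - 2r + 1 = 0 has discriminant (-2)² - 4·(1) = 0, so r = 1 is a repeated root.
Hence f_h = (C1 + C2*x)*exp(x).
Apply the initial conditions: f(0) = C1 = -4 and f'(0) = C1 + C2 = 5. Solving gives C1 = -4, C2 = 9.

f = -4*exp(x) + 9*x*exp(x)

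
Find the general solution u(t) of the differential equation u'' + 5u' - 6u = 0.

Characteristic equation r² + 5r - 6 = 0 factors as (r + 6)(r - 1) = 0, so r = -6, 1.
Hence u_h = C1*exp(-6*t) + C2*exp(t).

u = C1*exp(-6*t) + C2*exp(t)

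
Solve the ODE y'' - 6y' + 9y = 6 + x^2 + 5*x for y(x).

y = 10/9 + x**2/9 + 19*x/27 + C1*exp(3*x) + C2*x*exp(3*x)

Characteristic equation r² - 6r + 9 = 0 has discriminant (-6)² - 4·(9) = 0, so r = 3 is a repeated root.
Hence y_h = (C1 + C2*x)*exp(3*x).
For the particular solution try y_p = A0 + A1*x + A2*x^2. Substituting and matching coefficients of each power of x gives A0 = 10/9, A1 = 19/27, A2 = 1/9, so y_p = 10/9 + x^2/9 + 19*x/27.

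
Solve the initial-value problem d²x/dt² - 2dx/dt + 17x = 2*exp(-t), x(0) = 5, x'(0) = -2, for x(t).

Characteristic equation r² - 2r + 17 = 0 has discriminant (-2)² - 4·(17) = -64 < 0, so r = 1 ± 4i.
Hence x_h = C1*cos(4*t)*exp(t) + C2*exp(t)*sin(4*t).
Try x_p = A*exp(-t). Substituting into the equation and dividing by exp(-t) gives A = 1/10, so x_p = exp(-t)/10.
General solution: x = exp(-t)/10 + C1*cos(4*t)*exp(t) + C2*exp(t)*sin(4*t).
Apply the initial conditions: x(0) = 1/10 + C1 = 5 and x'(0) = -1/10 + C1 + 4*C2 = -2. Solving gives C1 = 49/10, C2 = -17/10.

x = exp(-t)/10 - 17*exp(t)*sin(4*t)/10 + 49*cos(4*t)*exp(t)/10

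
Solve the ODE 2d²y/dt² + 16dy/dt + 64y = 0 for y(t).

y = C1*cos(4*t)*exp(-4*t) + C2*exp(-4*t)*sin(4*t)

Divide through by 2: y'' + 8y' + 32y = 0.
Characteristic equation r² + 8r + 32 = 0 has discriminant (8)² - 4·(32) = -64 < 0, so r = -4 ± 4i.
Hence y_h = C1*cos(4*t)*exp(-4*t) + C2*exp(-4*t)*sin(4*t).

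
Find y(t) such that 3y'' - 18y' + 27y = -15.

Divide through by 3: y'' - 6y' + 9y = -5.
Characteristic equation r² - 6r + 9 = 0 has discriminant (-6)² - 4·(9) = 0, so r = 3 is a repeated root.
Hence y_h = (C1 + C2*t)*exp(3*t).
For the particular solution try y_p = A0. Substituting and matching coefficients of each power of t gives A0 = -5/9, so y_p = -5/9.

y = -5/9 + C1*exp(3*t) + C2*t*exp(3*t)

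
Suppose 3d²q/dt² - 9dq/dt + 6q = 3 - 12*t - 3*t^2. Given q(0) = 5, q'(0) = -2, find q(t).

q = -17/4 + 17*exp(t) - 31*exp(2*t)/4 - 7*t/2 - t**2/2

Divide through by 3: q'' - 3q' + 2q = 1 - t^2 - 4*t.
Characteristic equation r² - 3r + 2 = 0 factors as (r - 1)(r - 2) = 0, so r = 1, 2.
Hence q_h = C1*exp(t) + C2*exp(2*t).
For the particular solution try q_p = A0 + A1*t + A2*t^2. Substituting and matching coefficients of each power of t gives A0 = -17/4, A1 = -7/2, A2 = -1/2, so q_p = -17/4 - 7*t/2 - t^2/2.
General solution: q = -17/4 - 7*t/2 - t^2/2 + C1*exp(t) + C2*exp(2*t).
Apply the initial conditions: q(0) = -17/4 + C1 + C2 = 5 and q'(0) = -7/2 + C1 + 2*C2 = -2. Solving gives C1 = 17, C2 = -31/4.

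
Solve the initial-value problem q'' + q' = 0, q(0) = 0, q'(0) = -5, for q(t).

q = -5 + 5*exp(-t)

Characteristic equation r² + r = 0 factors as (r + 1)r = 0, so r = -1, 0.
Hence q_h = C1*exp(-t) + C2.
Apply the initial conditions: q(0) = C1 + C2 = 0 and q'(0) = -C1 = -5. Solving gives C1 = 5, C2 = -5.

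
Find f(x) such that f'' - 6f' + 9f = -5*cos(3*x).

Characteristic equation r² - 6r + 9 = 0 has discriminant (-6)² - 4·(9) = 0, so r = 3 is a repeated root.
Hence f_h = (C1 + C2*x)*exp(3*x).
Try f_p = A*cos(3*x) + B*sin(3*x). Substituting and equating the coefficients of cos(3x) and sin(3x) gives A = 0, B = 5/18, so f_p = 5*sin(3*x)/18.

f = 5*sin(3*x)/18 + C1*exp(3*x) + C2*x*exp(3*x)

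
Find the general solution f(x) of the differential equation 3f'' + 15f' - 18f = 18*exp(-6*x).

Divide through by 3: f'' + 5f' - 6f = 6*exp(-6*x).
Characteristic equation r² + 5r - 6 = 0 factors as (r + 6)(r - 1) = 0, so r = -6, 1.
Hence f_h = C1*exp(-6*x) + C2*exp(x).
Since exp(-6*x) solves the homogeneous equation (r = -6 is a root of multiplicity 1), multiply the trial by x. Try f_p = A*x*exp(-6*x). Substituting into the equation and dividing by exp(-6*x) gives A = -6/7, so f_p = -6*x*exp(-6*x)/7.

f = C1*exp(-6*x) + C2*exp(x) - 6*x*exp(-6*x)/7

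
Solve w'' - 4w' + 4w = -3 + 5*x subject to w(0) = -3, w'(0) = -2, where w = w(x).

w = 1/2 - 7*exp(2*x)/2 + 5*x/4 + 15*x*exp(2*x)/4

Characteristic equation r² - 4r + 4 = 0 has discriminant (-4)² - 4·(4) = 0, so r = 2 is a repeated root.
Hence w_h = (C1 + C2*x)*exp(2*x).
For the particular solution try w_p = A0 + A1*x. Substituting and matching coefficients of each power of x gives A0 = 1/2, A1 = 5/4, so w_p = 1/2 + 5*x/4.
General solution: w = 1/2 + 5*x/4 + C1*exp(2*x) + C2*x*exp(2*x).
Apply the initial conditions: w(0) = 1/2 + C1 = -3 and w'(0) = 5/4 + C2 + 2*C1 = -2. Solving gives C1 = -7/2, C2 = 15/4.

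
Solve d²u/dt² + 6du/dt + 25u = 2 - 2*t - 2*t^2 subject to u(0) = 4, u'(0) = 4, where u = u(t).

u = 1506/15625 - 26*t/625 - 2*t**2/25 + 60994*cos(4*t)*exp(-3*t)/15625 + 61533*exp(-3*t)*sin(4*t)/15625

Characteristic equation r² + 6r + 25 = 0 has discriminant (6)² - 4·(25) = -64 < 0, so r = -3 ± 4i.
Hence u_h = C1*cos(4*t)*exp(-3*t) + C2*exp(-3*t)*sin(4*t).
For the particular solution try u_p = A0 + A1*t + A2*t^2. Substituting and matching coefficients of each power of t gives A0 = 1506/15625, A1 = -26/625, A2 = -2/25, so u_p = 1506/15625 - 26*t/625 - 2*t^2/25.
General solution: u = 1506/15625 - 26*t/625 - 2*t^2/25 + C1*cos(4*t)*exp(-3*t) + C2*exp(-3*t)*sin(4*t).
Apply the initial conditions: u(0) = 1506/15625 + C1 = 4 and u'(0) = -26/625 - 3*C1 + 4*C2 = 4. Solving gives C1 = 60994/15625, C2 = 61533/15625.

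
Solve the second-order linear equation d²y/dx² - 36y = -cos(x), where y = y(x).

Characteristic equation r² - 36 = 0 factors as (r + 6)(r - 6) = 0, so r = -6, 6.
Hence y_h = C1*exp(-6*x) + C2*exp(6*x).
Try y_p = A*cos(x) + B*sin(x). Substituting and equating the coefficients of cos(x) and sin(x) gives A = 1/37, B = 0, so y_p = cos(x)/37.

y = cos(x)/37 + C1*exp(-6*x) + C2*exp(6*x)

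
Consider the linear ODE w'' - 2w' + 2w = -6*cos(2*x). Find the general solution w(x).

w = 3*cos(2*x)/5 + 6*sin(2*x)/5 + C1*cos(x)*exp(x) + C2*exp(x)*sin(x)

Characteristic equation r² - 2r + 2 = 0 has discriminant (-2)² - 4·(2) = -4 < 0, so r = 1 ± i.
Hence w_h = C1*cos(x)*exp(x) + C2*exp(x)*sin(x).
Try w_p = A*cos(2*x) + B*sin(2*x). Substituting and equating the coefficients of cos(2x) and sin(2x) gives A = 3/5, B = 6/5, so w_p = 3*cos(2*x)/5 + 6*sin(2*x)/5.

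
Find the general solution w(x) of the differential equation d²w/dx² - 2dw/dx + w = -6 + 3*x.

w = 3*x + C1*exp(x) + C2*x*exp(x)

Characteristic equation r² - 2r + 1 = 0 has discriminant (-2)² - 4·(1) = 0, so r = 1 is a repeated root.
Hence w_h = (C1 + C2*x)*exp(x).
For the particular solution try w_p = A0 + A1*x. Substituting and matching coefficients of each power of x gives A0 = 0, A1 = 3, so w_p = 3*x.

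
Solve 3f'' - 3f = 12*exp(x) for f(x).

f = C1*exp(x) + C2*exp(-x) + 2*x*exp(x)

Divide through by 3: f'' - f = 4*exp(x).
Characteristic equation r² - 1 = 0 factors as (r - 1)(r + 1) = 0, so r = 1, -1.
Hence f_h = C1*exp(x) + C2*exp(-x).
Since exp(x) solves the homogeneous equation (r = 1 is a root of multiplicity 1), multiply the trial by x. Try f_p = A*x*exp(x). Substituting into the equation and dividing by exp(x) gives A = 2, so f_p = 2*x*exp(x).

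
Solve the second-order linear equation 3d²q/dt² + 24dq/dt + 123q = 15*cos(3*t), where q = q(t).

Divide through by 3: q'' + 8q' + 41q = 5*cos(3*t).
Characteristic equation r² + 8r + 41 = 0 has discriminant (8)² - 4·(41) = -100 < 0, so r = -4 ± 5i.
Hence q_h = C1*cos(5*t)*exp(-4*t) + C2*exp(-4*t)*sin(5*t).
Try q_p = A*cos(3*t) + B*sin(3*t). Substituting and equating the coefficients of cos(3t) and sin(3t) gives A = 1/10, B = 3/40, so q_p = cos(3*t)/10 + 3*sin(3*t)/40.

q = cos(3*t)/10 + 3*sin(3*t)/40 + C1*cos(5*t)*exp(-4*t) + C2*exp(-4*t)*sin(5*t)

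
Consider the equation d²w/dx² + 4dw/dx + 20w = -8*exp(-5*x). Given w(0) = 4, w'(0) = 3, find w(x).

w = -8*exp(-5*x)/25 + 108*cos(4*x)*exp(-2*x)/25 + 251*exp(-2*x)*sin(4*x)/100

Characteristic equation r² + 4r + 20 = 0 has discriminant (4)² - 4·(20) = -64 < 0, so r = -2 ± 4i.
Hence w_h = C1*cos(4*x)*exp(-2*x) + C2*exp(-2*x)*sin(4*x).
Try w_p = A*exp(-5*x). Substituting into the equation and dividing by exp(-5*x) gives A = -8/25, so w_p = -8*exp(-5*x)/25.
General solution: w = -8*exp(-5*x)/25 + C1*cos(4*x)*exp(-2*x) + C2*exp(-2*x)*sin(4*x).
Apply the initial conditions: w(0) = -8/25 + C1 = 4 and w'(0) = 8/5 - 2*C1 + 4*C2 = 3. Solving gives C1 = 108/25, C2 = 251/100.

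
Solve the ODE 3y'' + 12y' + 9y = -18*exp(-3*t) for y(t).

Divide through by 3: y'' + 4y' + 3y = -6*exp(-3*t).
Characteristic equation r² + 4r + 3 = 0 factors as (r + 1)(r + 3) = 0, so r = -1, -3.
Hence y_h = C1*exp(-t) + C2*exp(-3*t).
Since exp(-3*t) solves the homogeneous equation (r = -3 is a root of multiplicity 1), multiply the trial by t. Try y_p = A*t*exp(-3*t). Substituting into the equation and dividing by exp(-3*t) gives A = 3, so y_p = 3*t*exp(-3*t).

y = C1*exp(-t) + C2*exp(-3*t) + 3*t*exp(-3*t)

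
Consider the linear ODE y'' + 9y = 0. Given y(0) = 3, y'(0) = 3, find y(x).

y = 3*cos(3*x) + sin(3*x)

Characteristic equation r² + 9 = 0 has discriminant (0)² - 4·(9) = -36 < 0, so r = ± 3i.
Hence y_h = C1*cos(3*x) + C2*sin(3*x).
Apply the initial conditions: y(0) = C1 = 3 and y'(0) = 3*C2 = 3. Solving gives C1 = 3, C2 = 1.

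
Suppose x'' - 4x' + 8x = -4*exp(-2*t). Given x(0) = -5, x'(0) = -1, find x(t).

Characteristic equation r² - 4r + 8 = 0 has discriminant (-4)² - 4·(8) = -16 < 0, so r = 2 ± 2i.
Hence x_h = C1*cos(2*t)*exp(2*t) + C2*exp(2*t)*sin(2*t).
Try x_p = A*exp(-2*t). Substituting into the equation and dividing by exp(-2*t) gives A = -1/5, so x_p = -exp(-2*t)/5.
General solution: x = -exp(-2*t)/5 + C1*cos(2*t)*exp(2*t) + C2*exp(2*t)*sin(2*t).
Apply the initial conditions: x(0) = -1/5 + C1 = -5 and x'(0) = 2/5 + 2*C1 + 2*C2 = -1. Solving gives C1 = -24/5, C2 = 41/10.

x = -exp(-2*t)/5 - 24*cos(2*t)*exp(2*t)/5 + 41*exp(2*t)*sin(2*t)/10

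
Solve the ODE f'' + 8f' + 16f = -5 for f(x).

Characteristic equation r² + 8r + 16 = 0 has discriminant (8)² - 4·(16) = 0, so r = -4 is a repeated root.
Hence f_h = (C1 + C2*x)*exp(-4*x).
For the particular solution try f_p = A0. Substituting and matching coefficients of each power of x gives A0 = -5/16, so f_p = -5/16.

f = -5/16 + C1*exp(-4*x) + C2*x*exp(-4*x)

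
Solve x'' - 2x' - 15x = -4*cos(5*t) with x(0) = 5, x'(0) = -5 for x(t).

Characteristic equation r² - 2r - 15 = 0 factors as (r - 5)(r + 3) = 0, so r = 5, -3.
Hence x_h = C1*exp(5*t) + C2*exp(-3*t).
Try x_p = A*cos(5*t) + B*sin(5*t). Substituting and equating the coefficients of cos(5t) and sin(5t) gives A = 8/85, B = 2/85, so x_p = 2*sin(5*t)/85 + 8*cos(5*t)/85.
General solution: x = 2*sin(5*t)/85 + 8*cos(5*t)/85 + C1*exp(5*t) + C2*exp(-3*t).
Apply the initial conditions: x(0) = 8/85 + C1 + C2 = 5 and x'(0) = 2/17 - 3*C2 + 5*C1 = -5. Solving gives C1 = 6/5, C2 = 63/17.

x = 2*sin(5*t)/85 + 6*exp(5*t)/5 + 8*cos(5*t)/85 + 63*exp(-3*t)/17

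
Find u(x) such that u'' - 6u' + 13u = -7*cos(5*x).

Characteristic equation r² - 6r + 13 = 0 has discriminant (-6)² - 4·(13) = -16 < 0, so r = 3 ± 2i.
Hence u_h = C1*cos(2*x)*exp(3*x) + C2*exp(3*x)*sin(2*x).
Try u_p = A*cos(5*x) + B*sin(5*x). Substituting and equating the coefficients of cos(5x) and sin(5x) gives A = 7/87, B = 35/174, so u_p = 7*cos(5*x)/87 + 35*sin(5*x)/174.

u = 7*cos(5*x)/87 + 35*sin(5*x)/174 + C1*cos(2*x)*exp(3*x) + C2*exp(3*x)*sin(2*x)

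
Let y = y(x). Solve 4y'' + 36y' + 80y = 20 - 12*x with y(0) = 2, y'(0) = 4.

y = 127/400 - 272*exp(-5*x)/25 - 3*x/20 + 201*exp(-4*x)/16

Divide through by 4: y'' + 9y' + 20y = 5 - 3*x.
Characteristic equation r² + 9r + 20 = 0 factors as (r + 5)(r + 4) = 0, so r = -5, -4.
Hence y_h = C1*exp(-5*x) + C2*exp(-4*x).
For the particular solution try y_p = A0 + A1*x. Substituting and matching coefficients of each power of x gives A0 = 127/400, A1 = -3/20, so y_p = 127/400 - 3*x/20.
General solution: y = 127/400 - 3*x/20 + C1*exp(-5*x) + C2*exp(-4*x).
Apply the initial conditions: y(0) = 127/400 + C1 + C2 = 2 and y'(0) = -3/20 - 5*C1 - 4*C2 = 4. Solving gives C1 = -272/25, C2 = 201/16.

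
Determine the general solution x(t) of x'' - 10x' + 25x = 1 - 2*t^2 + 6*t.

x = 73/625 - 2*t**2/25 + 22*t/125 + C1*exp(5*t) + C2*t*exp(5*t)

Characteristic equation r² - 10r + 25 = 0 has discriminant (-10)² - 4·(25) = 0, so r = 5 is a repeated root.
Hence x_h = (C1 + C2*t)*exp(5*t).
For the particular solution try x_p = A0 + A1*t + A2*t^2. Substituting and matching coefficients of each power of t gives A0 = 73/625, A1 = 22/125, A2 = -2/25, so x_p = 73/625 - 2*t^2/25 + 22*t/125.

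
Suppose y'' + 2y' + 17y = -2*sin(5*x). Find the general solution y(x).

y = 4*sin(5*x)/41 + 5*cos(5*x)/41 + C1*cos(4*x)*exp(-x) + C2*exp(-x)*sin(4*x)

Characteristic equation r² + 2r + 17 = 0 has discriminant (2)² - 4·(17) = -64 < 0, so r = -1 ± 4i.
Hence y_h = C1*cos(4*x)*exp(-x) + C2*exp(-x)*sin(4*x).
Try y_p = A*cos(5*x) + B*sin(5*x). Substituting and equating the coefficients of cos(5x) and sin(5x) gives A = 5/41, B = 4/41, so y_p = 4*sin(5*x)/41 + 5*cos(5*x)/41.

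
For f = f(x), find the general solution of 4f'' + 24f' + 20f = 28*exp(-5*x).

f = C1*exp(-x) + C2*exp(-5*x) - 7*x*exp(-5*x)/4

Divide through by 4: f'' + 6f' + 5f = 7*exp(-5*x).
Characteristic equation r² + 6r + 5 = 0 factors as (r + 1)(r + 5) = 0, so r = -1, -5.
Hence f_h = C1*exp(-x) + C2*exp(-5*x).
Since exp(-5*x) solves the homogeneous equation (r = -5 is a root of multiplicity 1), multiply the trial by x. Try f_p = A*x*exp(-5*x). Substituting into the equation and dividing by exp(-5*x) gives A = -7/4, so f_p = -7*x*exp(-5*x)/4.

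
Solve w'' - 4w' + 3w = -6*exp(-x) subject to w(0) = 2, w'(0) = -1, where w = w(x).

Characteristic equation r² - 4r + 3 = 0 factors as (r - 1)(r - 3) = 0, so r = 1, 3.
Hence w_h = C1*exp(x) + C2*exp(3*x).
Try w_p = A*exp(-x). Substituting into the equation and dividing by exp(-x) gives A = -3/4, so w_p = -3*exp(-x)/4.
General solution: w = -3*exp(-x)/4 + C1*exp(x) + C2*exp(3*x).
Apply the initial conditions: w(0) = -3/4 + C1 + C2 = 2 and w'(0) = 3/4 + C1 + 3*C2 = -1. Solving gives C1 = 5, C2 = -9/4.

w = 5*exp(x) - 9*exp(3*x)/4 - 3*exp(-x)/4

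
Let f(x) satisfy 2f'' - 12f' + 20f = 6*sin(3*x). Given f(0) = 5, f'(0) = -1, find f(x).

Divide through by 2: f'' - 6f' + 10f = 3*sin(3*x).
Characteristic equation r² - 6r + 10 = 0 has discriminant (-6)² - 4·(10) = -4 < 0, so r = 3 ± i.
Hence f_h = C1*cos(x)*exp(3*x) + C2*exp(3*x)*sin(x).
Try f_p = A*cos(3*x) + B*sin(3*x). Substituting and equating the coefficients of cos(3x) and sin(3x) gives A = 54/325, B = 3/325, so f_p = 3*sin(3*x)/325 + 54*cos(3*x)/325.
General solution: f = 3*sin(3*x)/325 + 54*cos(3*x)/325 + C1*cos(x)*exp(3*x) + C2*exp(3*x)*sin(x).
Apply the initial conditions: f(0) = 54/325 + C1 = 5 and f'(0) = 9/325 + C2 + 3*C1 = -1. Solving gives C1 = 1571/325, C2 = -5047/325.

f = 3*sin(3*x)/325 + 54*cos(3*x)/325 - 5047*exp(3*x)*sin(x)/325 + 1571*cos(x)*exp(3*x)/325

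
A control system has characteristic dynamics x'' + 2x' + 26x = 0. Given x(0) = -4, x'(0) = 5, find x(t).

Characteristic equation r² + 2r + 26 = 0 has discriminant (2)² - 4·(26) = -100 < 0, so r = -1 ± 5i.
Hence x_h = C1*cos(5*t)*exp(-t) + C2*exp(-t)*sin(5*t).
Apply the initial conditions: x(0) = C1 = -4 and x'(0) = -C1 + 5*C2 = 5. Solving gives C1 = -4, C2 = 1/5.

x = -4*cos(5*t)*exp(-t) + exp(-t)*sin(5*t)/5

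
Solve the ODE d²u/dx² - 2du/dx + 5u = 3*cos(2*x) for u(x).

Characteristic equation r² - 2r + 5 = 0 has discriminant (-2)² - 4·(5) = -16 < 0, so r = 1 ± 2i.
Hence u_h = C1*cos(2*x)*exp(x) + C2*exp(x)*sin(2*x).
Try u_p = A*cos(2*x) + B*sin(2*x). Substituting and equating the coefficients of cos(2x) and sin(2x) gives A = 3/17, B = -12/17, so u_p = -12*sin(2*x)/17 + 3*cos(2*x)/17.

u = -12*sin(2*x)/17 + 3*cos(2*x)/17 + C1*cos(2*x)*exp(x) + C2*exp(x)*sin(2*x)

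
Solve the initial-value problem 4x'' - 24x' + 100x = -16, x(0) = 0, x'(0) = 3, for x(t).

x = -4/25 + 4*cos(4*t)*exp(3*t)/25 + 63*exp(3*t)*sin(4*t)/100

Divide through by 4: x'' - 6x' + 25x = -4.
Characteristic equation r² - 6r + 25 = 0 has discriminant (-6)² - 4·(25) = -64 < 0, so r = 3 ± 4i.
Hence x_h = C1*cos(4*t)*exp(3*t) + C2*exp(3*t)*sin(4*t).
For the particular solution try x_p = A0. Substituting and matching coefficients of each power of t gives A0 = -4/25, so x_p = -4/25.
General solution: x = -4/25 + C1*cos(4*t)*exp(3*t) + C2*exp(3*t)*sin(4*t).
Apply the initial conditions: x(0) = -4/25 + C1 = 0 and x'(0) = 3*C1 + 4*C2 = 3. Solving gives C1 = 4/25, C2 = 63/100.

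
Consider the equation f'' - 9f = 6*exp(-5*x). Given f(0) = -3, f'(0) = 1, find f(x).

Characteristic equation r² - 9 = 0 factors as (r - 3)(r + 3) = 0, so r = 3, -3.
Hence f_h = C1*exp(3*x) + C2*exp(-3*x).
Try f_p = A*exp(-5*x). Substituting into the equation and dividing by exp(-5*x) gives A = 3/8, so f_p = 3*exp(-5*x)/8.
General solution: f = 3*exp(-5*x)/8 + C1*exp(3*x) + C2*exp(-3*x).
Apply the initial conditions: f(0) = 3/8 + C1 + C2 = -3 and f'(0) = -15/8 - 3*C2 + 3*C1 = 1. Solving gives C1 = -29/24, C2 = -13/6.

f = -29*exp(3*x)/24 - 13*exp(-3*x)/6 + 3*exp(-5*x)/8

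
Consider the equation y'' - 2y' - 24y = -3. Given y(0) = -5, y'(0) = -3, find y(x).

y = 1/8 - 111*exp(-4*x)/40 - 47*exp(6*x)/20

Characteristic equation r² - 2r - 24 = 0 factors as (r + 4)(r - 6) = 0, so r = -4, 6.
Hence y_h = C1*exp(-4*x) + C2*exp(6*x).
For the particular solution try y_p = A0. Substituting and matching coefficients of each power of x gives A0 = 1/8, so y_p = 1/8.
General solution: y = 1/8 + C1*exp(-4*x) + C2*exp(6*x).
Apply the initial conditions: y(0) = 1/8 + C1 + C2 = -5 and y'(0) = -4*C1 + 6*C2 = -3. Solving gives C1 = -111/40, C2 = -47/20.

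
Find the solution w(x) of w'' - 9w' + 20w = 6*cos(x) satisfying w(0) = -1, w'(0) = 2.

Characteristic equation r² - 9r + 20 = 0 factors as (r - 4)(r - 5) = 0, so r = 4, 5.
Hence w_h = C1*exp(4*x) + C2*exp(5*x).
Try w_p = A*cos(x) + B*sin(x). Substituting and equating the coefficients of cos(x) and sin(x) gives A = 57/221, B = -27/221, so w_p = -27*sin(x)/221 + 57*cos(x)/221.
General solution: w = -27*sin(x)/221 + 57*cos(x)/221 + C1*exp(4*x) + C2*exp(5*x).
Apply the initial conditions: w(0) = 57/221 + C1 + C2 = -1 and w'(0) = -27/221 + 4*C1 + 5*C2 = 2. Solving gives C1 = -143/17, C2 = 93/13.

w = -143*exp(4*x)/17 - 27*sin(x)/221 + 57*cos(x)/221 + 93*exp(5*x)/13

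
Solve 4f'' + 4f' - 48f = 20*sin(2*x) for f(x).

f = -4*sin(2*x)/13 - cos(2*x)/26 + C1*exp(3*x) + C2*exp(-4*x)

Divide through by 4: f'' + f' - 12f = 5*sin(2*x).
Characteristic equation r² + r - 12 = 0 factors as (r - 3)(r + 4) = 0, so r = 3, -4.
Hence f_h = C1*exp(3*x) + C2*exp(-4*x).
Try f_p = A*cos(2*x) + B*sin(2*x). Substituting and equating the coefficients of cos(2x) and sin(2x) gives A = -1/26, B = -4/13, so f_p = -4*sin(2*x)/13 - cos(2*x)/26.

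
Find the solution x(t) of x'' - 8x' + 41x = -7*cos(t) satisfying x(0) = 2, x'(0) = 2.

Characteristic equation r² - 8r + 41 = 0 has discriminant (-8)² - 4·(41) = -100 < 0, so r = 4 ± 5i.
Hence x_h = C1*cos(5*t)*exp(4*t) + C2*exp(4*t)*sin(5*t).
Try x_p = A*cos(t) + B*sin(t). Substituting and equating the coefficients of cos(t) and sin(t) gives A = -35/208, B = 7/208, so x_p = -35*cos(t)/208 + 7*sin(t)/208.
General solution: x = -35*cos(t)/208 + 7*sin(t)/208 + C1*cos(5*t)*exp(4*t) + C2*exp(4*t)*sin(5*t).
Apply the initial conditions: x(0) = -35/208 + C1 = 2 and x'(0) = 7/208 + 4*C1 + 5*C2 = 2. Solving gives C1 = 451/208, C2 = -279/208.

x = -35*cos(t)/208 + 7*sin(t)/208 - 279*exp(4*t)*sin(5*t)/208 + 451*cos(5*t)*exp(4*t)/208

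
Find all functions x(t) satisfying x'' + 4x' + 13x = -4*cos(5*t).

x = -5*sin(5*t)/34 + 3*cos(5*t)/34 + C1*cos(3*t)*exp(-2*t) + C2*exp(-2*t)*sin(3*t)

Characteristic equation r² + 4r + 13 = 0 has discriminant (4)² - 4·(13) = -36 < 0, so r = -2 ± 3i.
Hence x_h = C1*cos(3*t)*exp(-2*t) + C2*exp(-2*t)*sin(3*t).
Try x_p = A*cos(5*t) + B*sin(5*t). Substituting and equating the coefficients of cos(5t) and sin(5t) gives A = 3/34, B = -5/34, so x_p = -5*sin(5*t)/34 + 3*cos(5*t)/34.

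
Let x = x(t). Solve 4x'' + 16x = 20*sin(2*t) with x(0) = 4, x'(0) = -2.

Divide through by 4: x'' + 4x = 5*sin(2*t).
Characteristic equation r² + 4 = 0 has discriminant (0)² - 4·(4) = -16 < 0, so r = ± 2i.
Hence x_h = C1*cos(2*t) + C2*sin(2*t).
Since ±2i are characteristic roots, multiply the trial by t. Try x_p = t*(A*cos(2*t) + B*sin(2*t)). Substituting and equating the coefficients of cos(2t) and sin(2t) gives A = -5/4, B = 0, so x_p = -5*t*cos(2*t)/4.
General solution: x = C1*cos(2*t) + C2*sin(2*t) - 5*t*cos(2*t)/4.
Apply the initial conditions: x(0) = C1 = 4 and x'(0) = -5/4 + 2*C2 = -2. Solving gives C1 = 4, C2 = -3/8.

x = 4*cos(2*t) - 3*sin(2*t)/8 - 5*t*cos(2*t)/4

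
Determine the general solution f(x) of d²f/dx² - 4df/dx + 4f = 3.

Characteristic equation r² - 4r + 4 = 0 has discriminant (-4)² - 4·(4) = 0, so r = 2 is a repeated root.
Hence f_h = (C1 + C2*x)*exp(2*x).
For the particular solution try f_p = A0. Substituting and matching coefficients of each power of x gives A0 = 3/4, so f_p = 3/4.

f = 3/4 + C1*exp(2*x) + C2*x*exp(2*x)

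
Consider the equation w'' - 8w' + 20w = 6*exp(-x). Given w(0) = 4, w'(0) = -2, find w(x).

Characteristic equation r² - 8r + 20 = 0 has discriminant (-8)² - 4·(20) = -16 < 0, so r = 4 ± 2i.
Hence w_h = C1*cos(2*x)*exp(4*x) + C2*exp(4*x)*sin(2*x).
Try w_p = A*exp(-x). Substituting into the equation and dividing by exp(-x) gives A = 6/29, so w_p = 6*exp(-x)/29.
General solution: w = 6*exp(-x)/29 + C1*cos(2*x)*exp(4*x) + C2*exp(4*x)*sin(2*x).
Apply the initial conditions: w(0) = 6/29 + C1 = 4 and w'(0) = -6/29 + 2*C2 + 4*C1 = -2. Solving gives C1 = 110/29, C2 = -246/29.

w = 6*exp(-x)/29 - 246*exp(4*x)*sin(2*x)/29 + 110*cos(2*x)*exp(4*x)/29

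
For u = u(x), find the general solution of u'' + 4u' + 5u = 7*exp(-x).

Characteristic equation r² + 4r + 5 = 0 has discriminant (4)² - 4·(5) = -4 < 0, so r = -2 ± i.
Hence u_h = C1*cos(x)*exp(-2*x) + C2*exp(-2*x)*sin(x).
Try u_p = A*exp(-x). Substituting into the equation and dividing by exp(-x) gives A = 7/2, so u_p = 7*exp(-x)/2.

u = 7*exp(-x)/2 + C1*cos(x)*exp(-2*x) + C2*exp(-2*x)*sin(x)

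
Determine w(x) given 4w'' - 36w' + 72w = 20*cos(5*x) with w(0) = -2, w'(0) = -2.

w = -355*exp(3*x)/102 - 225*sin(5*x)/2074 - 35*cos(5*x)/2074 + 274*exp(6*x)/183

Divide through by 4: w'' - 9w' + 18w = 5*cos(5*x).
Characteristic equation r² - 9r + 18 = 0 factors as (r - 3)(r - 6) = 0, so r = 3, 6.
Hence w_h = C1*exp(3*x) + C2*exp(6*x).
Try w_p = A*cos(5*x) + B*sin(5*x). Substituting and equating the coefficients of cos(5x) and sin(5x) gives A = -35/2074, B = -225/2074, so w_p = -225*sin(5*x)/2074 - 35*cos(5*x)/2074.
General solution: w = -225*sin(5*x)/2074 - 35*cos(5*x)/2074 + C1*exp(3*x) + C2*exp(6*x).
Apply the initial conditions: w(0) = -35/2074 + C1 + C2 = -2 and w'(0) = -1125/2074 + 3*C1 + 6*C2 = -2. Solving gives C1 = -355/102, C2 = 274/183.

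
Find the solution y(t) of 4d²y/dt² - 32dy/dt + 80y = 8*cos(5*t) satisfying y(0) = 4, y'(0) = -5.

Divide through by 4: y'' - 8y' + 20y = 2*cos(5*t).
Characteristic equation r² - 8r + 20 = 0 has discriminant (-8)² - 4·(20) = -16 < 0, so r = 4 ± 2i.
Hence y_h = C1*cos(2*t)*exp(4*t) + C2*exp(4*t)*sin(2*t).
Try y_p = A*cos(5*t) + B*sin(5*t). Substituting and equating the coefficients of cos(5t) and sin(5t) gives A = -2/325, B = -16/325, so y_p = -16*sin(5*t)/325 - 2*cos(5*t)/325.
General solution: y = -16*sin(5*t)/325 - 2*cos(5*t)/325 + C1*cos(2*t)*exp(4*t) + C2*exp(4*t)*sin(2*t).
Apply the initial conditions: y(0) = -2/325 + C1 = 4 and y'(0) = -16/65 + 2*C2 + 4*C1 = -5. Solving gives C1 = 1302/325, C2 = -6753/650.

y = -16*sin(5*t)/325 - 2*cos(5*t)/325 - 6753*exp(4*t)*sin(2*t)/650 + 1302*cos(2*t)*exp(4*t)/325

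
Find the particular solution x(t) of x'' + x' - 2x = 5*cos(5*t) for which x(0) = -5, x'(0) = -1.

x = -281*exp(t)/78 - 135*cos(5*t)/754 - 106*exp(-2*t)/87 + 25*sin(5*t)/754

Characteristic equation r² + r - 2 = 0 factors as (r - 1)(r + 2) = 0, so r = 1, -2.
Hence x_h = C1*exp(t) + C2*exp(-2*t).
Try x_p = A*cos(5*t) + B*sin(5*t). Substituting and equating the coefficients of cos(5t) and sin(5t) gives A = -135/754, B = 25/754, so x_p = -135*cos(5*t)/754 + 25*sin(5*t)/754.
General solution: x = -135*cos(5*t)/754 + 25*sin(5*t)/754 + C1*exp(t) + C2*exp(-2*t).
Apply the initial conditions: x(0) = -135/754 + C1 + C2 = -5 and x'(0) = 125/754 + C1 - 2*C2 = -1. Solving gives C1 = -281/78, C2 = -106/87.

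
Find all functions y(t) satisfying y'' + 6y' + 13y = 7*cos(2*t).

Characteristic equation r² + 6r + 13 = 0 has discriminant (6)² - 4·(13) = -16 < 0, so r = -3 ± 2i.
Hence y_h = C1*cos(2*t)*exp(-3*t) + C2*exp(-3*t)*sin(2*t).
Try y_p = A*cos(2*t) + B*sin(2*t). Substituting and equating the coefficients of cos(2t) and sin(2t) gives A = 7/25, B = 28/75, so y_p = 7*cos(2*t)/25 + 28*sin(2*t)/75.

y = 7*cos(2*t)/25 + 28*sin(2*t)/75 + C1*cos(2*t)*exp(-3*t) + C2*exp(-3*t)*sin(2*t)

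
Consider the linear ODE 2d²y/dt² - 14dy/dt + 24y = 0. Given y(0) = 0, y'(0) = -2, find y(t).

y = -2*exp(4*t) + 2*exp(3*t)

Divide through by 2: y'' - 7y' + 12y = 0.
Characteristic equation r² - 7r + 12 = 0 factors as (r - 3)(r - 4) = 0, so r = 3, 4.
Hence y_h = C1*exp(3*t) + C2*exp(4*t).
Apply the initial conditions: y(0) = C1 + C2 = 0 and y'(0) = 3*C1 + 4*C2 = -2. Solving gives C1 = 2, C2 = -2.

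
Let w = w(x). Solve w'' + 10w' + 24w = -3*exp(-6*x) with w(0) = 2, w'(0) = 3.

w = -19*exp(-6*x)/4 + 27*exp(-4*x)/4 + 3*x*exp(-6*x)/2

Characteristic equation r² + 10r + 24 = 0 factors as (r + 6)(r + 4) = 0, so r = -6, -4.
Hence w_h = C1*exp(-6*x) + C2*exp(-4*x).
Since exp(-6*x) solves the homogeneous equation (r = -6 is a root of multiplicity 1), multiply the trial by x. Try w_p = A*x*exp(-6*x). Substituting into the equation and dividing by exp(-6*x) gives A = 3/2, so w_p = 3*x*exp(-6*x)/2.
General solution: w = C1*exp(-6*x) + C2*exp(-4*x) + 3*x*exp(-6*x)/2.
Apply the initial conditions: w(0) = C1 + C2 = 2 and w'(0) = 3/2 - 6*C1 - 4*C2 = 3. Solving gives C1 = -19/4, C2 = 27/4.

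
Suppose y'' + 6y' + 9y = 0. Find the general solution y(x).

y = C1*exp(-3*x) + C2*x*exp(-3*x)

Characteristic equation r² + 6r + 9 = 0 has discriminant (6)² - 4·(9) = 0, so r = -3 is a repeated root.
Hence y_h = (C1 + C2*x)*exp(-3*x).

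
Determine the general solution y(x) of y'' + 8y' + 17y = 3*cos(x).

Characteristic equation r² + 8r + 17 = 0 has discriminant (8)² - 4·(17) = -4 < 0, so r = -4 ± i.
Hence y_h = C1*cos(x)*exp(-4*x) + C2*exp(-4*x)*sin(x).
Try y_p = A*cos(x) + B*sin(x). Substituting and equating the coefficients of cos(x) and sin(x) gives A = 3/20, B = 3/40, so y_p = 3*cos(x)/20 + 3*sin(x)/40.

y = 3*cos(x)/20 + 3*sin(x)/40 + C1*cos(x)*exp(-4*x) + C2*exp(-4*x)*sin(x)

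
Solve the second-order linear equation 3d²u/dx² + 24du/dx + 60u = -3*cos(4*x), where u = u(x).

u = -2*sin(4*x)/65 - cos(4*x)/260 + C1*cos(2*x)*exp(-4*x) + C2*exp(-4*x)*sin(2*x)

Divide through by 3: u'' + 8u' + 20u = -cos(4*x).
Characteristic equation r² + 8r + 20 = 0 has discriminant (8)² - 4·(20) = -16 < 0, so r = -4 ± 2i.
Hence u_h = C1*cos(2*x)*exp(-4*x) + C2*exp(-4*x)*sin(2*x).
Try u_p = A*cos(4*x) + B*sin(4*x). Substituting and equating the coefficients of cos(4x) and sin(4x) gives A = -1/260, B = -2/65, so u_p = -2*sin(4*x)/65 - cos(4*x)/260.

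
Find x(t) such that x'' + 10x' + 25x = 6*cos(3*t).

x = 24*cos(3*t)/289 + 45*sin(3*t)/289 + C1*exp(-5*t) + C2*t*exp(-5*t)

Characteristic equation r² + 10r + 25 = 0 has discriminant (10)² - 4·(25) = 0, so r = -5 is a repeated root.
Hence x_h = (C1 + C2*t)*exp(-5*t).
Try x_p = A*cos(3*t) + B*sin(3*t). Substituting and equating the coefficients of cos(3t) and sin(3t) gives A = 24/289, B = 45/289, so x_p = 24*cos(3*t)/289 + 45*sin(3*t)/289.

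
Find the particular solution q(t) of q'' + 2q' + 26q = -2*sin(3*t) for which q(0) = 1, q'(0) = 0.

q = -34*sin(3*t)/325 + 12*cos(3*t)/325 + 83*exp(-t)*sin(5*t)/325 + 313*cos(5*t)*exp(-t)/325

Characteristic equation r² + 2r + 26 = 0 has discriminant (2)² - 4·(26) = -100 < 0, so r = -1 ± 5i.
Hence q_h = C1*cos(5*t)*exp(-t) + C2*exp(-t)*sin(5*t).
Try q_p = A*cos(3*t) + B*sin(3*t). Substituting and equating the coefficients of cos(3t) and sin(3t) gives A = 12/325, B = -34/325, so q_p = -34*sin(3*t)/325 + 12*cos(3*t)/325.
General solution: q = -34*sin(3*t)/325 + 12*cos(3*t)/325 + C1*cos(5*t)*exp(-t) + C2*exp(-t)*sin(5*t).
Apply the initial conditions: q(0) = 12/325 + C1 = 1 and q'(0) = -102/325 - C1 + 5*C2 = 0. Solving gives C1 = 313/325, C2 = 83/325.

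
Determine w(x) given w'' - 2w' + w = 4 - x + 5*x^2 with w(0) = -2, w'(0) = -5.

w = 32 - 34*exp(x) + 5*x**2 + 19*x + 10*x*exp(x)

Characteristic equation r² - 2r + 1 = 0 has discriminant (-2)² - 4·(1) = 0, so r = 1 is a repeated root.
Hence w_h = (C1 + C2*x)*exp(x).
For the particular solution try w_p = A0 + A1*x + A2*x^2. Substituting and matching coefficients of each power of x gives A0 = 32, A1 = 19, A2 = 5, so w_p = 32 + 5*x^2 + 19*x.
General solution: w = 32 + 5*x^2 + 19*x + C1*exp(x) + C2*x*exp(x).
Apply the initial conditions: w(0) = 32 + C1 = -2 and w'(0) = 19 + C1 + C2 = -5. Solving gives C1 = -34, C2 = 10.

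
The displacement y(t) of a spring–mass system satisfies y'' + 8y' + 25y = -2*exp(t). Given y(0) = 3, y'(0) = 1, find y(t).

Characteristic equation r² + 8r + 25 = 0 has discriminant (8)² - 4·(25) = -36 < 0, so r = -4 ± 3i.
Hence y_h = C1*cos(3*t)*exp(-4*t) + C2*exp(-4*t)*sin(3*t).
Try y_p = A*exp(t). Substituting into the equation and dividing by exp(t) gives A = -1/17, so y_p = -exp(t)/17.
General solution: y = -exp(t)/17 + C1*cos(3*t)*exp(-4*t) + C2*exp(-4*t)*sin(3*t).
Apply the initial conditions: y(0) = -1/17 + C1 = 3 and y'(0) = -1/17 - 4*C1 + 3*C2 = 1. Solving gives C1 = 52/17, C2 = 226/51.

y = -exp(t)/17 + 52*cos(3*t)*exp(-4*t)/17 + 226*exp(-4*t)*sin(3*t)/51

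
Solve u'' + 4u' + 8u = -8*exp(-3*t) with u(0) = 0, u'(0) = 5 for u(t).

u = -8*exp(-3*t)/5 + 8*cos(2*t)*exp(-2*t)/5 + 17*exp(-2*t)*sin(2*t)/10

Characteristic equation r² + 4r + 8 = 0 has discriminant (4)² - 4·(8) = -16 < 0, so r = -2 ± 2i.
Hence u_h = C1*cos(2*t)*exp(-2*t) + C2*exp(-2*t)*sin(2*t).
Try u_p = A*exp(-3*t). Substituting into the equation and dividing by exp(-3*t) gives A = -8/5, so u_p = -8*exp(-3*t)/5.
General solution: u = -8*exp(-3*t)/5 + C1*cos(2*t)*exp(-2*t) + C2*exp(-2*t)*sin(2*t).
Apply the initial conditions: u(0) = -8/5 + C1 = 0 and u'(0) = 24/5 - 2*C1 + 2*C2 = 5. Solving gives C1 = 8/5, C2 = 17/10.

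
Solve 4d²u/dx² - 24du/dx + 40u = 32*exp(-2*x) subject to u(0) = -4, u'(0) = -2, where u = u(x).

u = 4*exp(-2*x)/13 - 56*cos(x)*exp(3*x)/13 + 150*exp(3*x)*sin(x)/13

Divide through by 4: u'' - 6u' + 10u = 8*exp(-2*x).
Characteristic equation r² - 6r + 10 = 0 has discriminant (-6)² - 4·(10) = -4 < 0, so r = 3 ± i.
Hence u_h = C1*cos(x)*exp(3*x) + C2*exp(3*x)*sin(x).
Try u_p = A*exp(-2*x). Substituting into the equation and dividing by exp(-2*x) gives A = 4/13, so u_p = 4*exp(-2*x)/13.
General solution: u = 4*exp(-2*x)/13 + C1*cos(x)*exp(3*x) + C2*exp(3*x)*sin(x).
Apply the initial conditions: u(0) = 4/13 + C1 = -4 and u'(0) = -8/13 + C2 + 3*C1 = -2. Solving gives C1 = -56/13, C2 = 150/13.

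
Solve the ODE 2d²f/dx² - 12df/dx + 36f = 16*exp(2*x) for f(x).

f = 4*exp(2*x)/5 + C1*cos(3*x)*exp(3*x) + C2*exp(3*x)*sin(3*x)

Divide through by 2: f'' - 6f' + 18f = 8*exp(2*x).
Characteristic equation r² - 6r + 18 = 0 has discriminant (-6)² - 4·(18) = -36 < 0, so r = 3 ± 3i.
Hence f_h = C1*cos(3*x)*exp(3*x) + C2*exp(3*x)*sin(3*x).
Try f_p = A*exp(2*x). Substituting into the equation and dividing by exp(2*x) gives A = 4/5, so f_p = 4*exp(2*x)/5.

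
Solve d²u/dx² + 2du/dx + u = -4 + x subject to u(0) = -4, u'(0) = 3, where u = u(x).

u = -6 + x + 2*exp(-x) + 4*x*exp(-x)

Characteristic equation r² + 2r + 1 = 0 has discriminant (2)² - 4·(1) = 0, so r = -1 is a repeated root.
Hence u_h = (C1 + C2*x)*exp(-x).
For the particular solution try u_p = A0 + A1*x. Substituting and matching coefficients of each power of x gives A0 = -6, A1 = 1, so u_p = -6 + x.
General solution: u = -6 + x + C1*exp(-x) + C2*x*exp(-x).
Apply the initial conditions: u(0) = -6 + C1 = -4 and u'(0) = 1 + C2 - C1 = 3. Solving gives C1 = 2, C2 = 4.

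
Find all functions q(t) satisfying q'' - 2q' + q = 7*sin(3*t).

Characteristic equation r² - 2r + 1 = 0 has discriminant (-2)² - 4·(1) = 0, so r = 1 is a repeated root.
Hence q_h = (C1 + C2*t)*exp(t).
Try q_p = A*cos(3*t) + B*sin(3*t). Substituting and equating the coefficients of cos(3t) and sin(3t) gives A = 21/50, B = -14/25, so q_p = -14*sin(3*t)/25 + 21*cos(3*t)/50.

q = -14*sin(3*t)/25 + 21*cos(3*t)/50 + C1*exp(t) + C2*t*exp(t)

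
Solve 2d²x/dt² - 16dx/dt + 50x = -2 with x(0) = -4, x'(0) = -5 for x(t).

x = -1/25 - 99*cos(3*t)*exp(4*t)/25 + 271*exp(4*t)*sin(3*t)/75

Divide through by 2: x'' - 8x' + 25x = -1.
Characteristic equation r² - 8r + 25 = 0 has discriminant (-8)² - 4·(25) = -36 < 0, so r = 4 ± 3i.
Hence x_h = C1*cos(3*t)*exp(4*t) + C2*exp(4*t)*sin(3*t).
For the particular solution try x_p = A0. Substituting and matching coefficients of each power of t gives A0 = -1/25, so x_p = -1/25.
General solution: x = -1/25 + C1*cos(3*t)*exp(4*t) + C2*exp(4*t)*sin(3*t).
Apply the initial conditions: x(0) = -1/25 + C1 = -4 and x'(0) = 3*C2 + 4*C1 = -5. Solving gives C1 = -99/25, C2 = 271/75.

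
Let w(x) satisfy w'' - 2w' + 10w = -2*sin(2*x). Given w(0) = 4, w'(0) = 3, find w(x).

w = -3*sin(2*x)/13 - 2*cos(2*x)/13 - 3*exp(x)*sin(3*x)/13 + 54*cos(3*x)*exp(x)/13

Characteristic equation r² - 2r + 10 = 0 has discriminant (-2)² - 4·(10) = -36 < 0, so r = 1 ± 3i.
Hence w_h = C1*cos(3*x)*exp(x) + C2*exp(x)*sin(3*x).
Try w_p = A*cos(2*x) + B*sin(2*x). Substituting and equating the coefficients of cos(2x) and sin(2x) gives A = -2/13, B = -3/13, so w_p = -3*sin(2*x)/13 - 2*cos(2*x)/13.
General solution: w = -3*sin(2*x)/13 - 2*cos(2*x)/13 + C1*cos(3*x)*exp(x) + C2*exp(x)*sin(3*x).
Apply the initial conditions: w(0) = -2/13 + C1 = 4 and w'(0) = -6/13 + C1 + 3*C2 = 3. Solving gives C1 = 54/13, C2 = -3/13.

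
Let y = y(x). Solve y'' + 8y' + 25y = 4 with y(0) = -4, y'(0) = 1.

y = 4/25 - 391*exp(-4*x)*sin(3*x)/75 - 104*cos(3*x)*exp(-4*x)/25

Characteristic equation r² + 8r + 25 = 0 has discriminant (8)² - 4·(25) = -36 < 0, so r = -4 ± 3i.
Hence y_h = C1*cos(3*x)*exp(-4*x) + C2*exp(-4*x)*sin(3*x).
For the particular solution try y_p = A0. Substituting and matching coefficients of each power of x gives A0 = 4/25, so y_p = 4/25.
General solution: y = 4/25 + C1*cos(3*x)*exp(-4*x) + C2*exp(-4*x)*sin(3*x).
Apply the initial conditions: y(0) = 4/25 + C1 = -4 and y'(0) = -4*C1 + 3*C2 = 1. Solving gives C1 = -104/25, C2 = -391/75.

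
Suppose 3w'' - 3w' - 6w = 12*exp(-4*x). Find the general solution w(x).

w = 2*exp(-4*x)/9 + C1*exp(2*x) + C2*exp(-x)

Divide through by 3: w'' - w' - 2w = 4*exp(-4*x).
Characteristic equation r² - r - 2 = 0 factors as (r - 2)(r + 1) = 0, so r = 2, -1.
Hence w_h = C1*exp(2*x) + C2*exp(-x).
Try w_p = A*exp(-4*x). Substituting into the equation and dividing by exp(-4*x) gives A = 2/9, so w_p = 2*exp(-4*x)/9.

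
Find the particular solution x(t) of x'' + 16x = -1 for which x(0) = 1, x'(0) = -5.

x = -1/16 - 5*sin(4*t)/4 + 17*cos(4*t)/16

Characteristic equation r² + 16 = 0 has discriminant (0)² - 4·(16) = -64 < 0, so r = ± 4i.
Hence x_h = C1*cos(4*t) + C2*sin(4*t).
For the particular solution try x_p = A0. Substituting and matching coefficients of each power of t gives A0 = -1/16, so x_p = -1/16.
General solution: x = -1/16 + C1*cos(4*t) + C2*sin(4*t).
Apply the initial conditions: x(0) = -1/16 + C1 = 1 and x'(0) = 4*C2 = -5. Solving gives C1 = 17/16, C2 = -5/4.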